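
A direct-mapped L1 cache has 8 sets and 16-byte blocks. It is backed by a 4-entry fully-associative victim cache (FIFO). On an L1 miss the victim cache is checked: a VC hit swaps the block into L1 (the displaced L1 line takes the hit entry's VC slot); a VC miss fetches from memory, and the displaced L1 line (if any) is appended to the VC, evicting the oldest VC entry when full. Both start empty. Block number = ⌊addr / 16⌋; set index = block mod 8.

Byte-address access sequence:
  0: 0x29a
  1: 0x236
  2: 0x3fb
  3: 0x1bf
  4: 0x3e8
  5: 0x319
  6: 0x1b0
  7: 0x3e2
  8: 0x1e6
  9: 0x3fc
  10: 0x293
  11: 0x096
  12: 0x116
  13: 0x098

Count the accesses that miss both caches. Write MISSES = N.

  [0] addr=0x29a blk=41 s=1: MISS | VC []
  [1] addr=0x236 blk=35 s=3: MISS | VC []
  [2] addr=0x3fb blk=63 s=7: MISS | VC []
  [3] addr=0x1bf blk=27 s=3: MISS | VC [35]
  [4] addr=0x3e8 blk=62 s=6: MISS | VC [35]
  [5] addr=0x319 blk=49 s=1: MISS | VC [35, 41]
  [6] addr=0x1b0 blk=27 s=3: L1-HIT | VC [35, 41]
  [7] addr=0x3e2 blk=62 s=6: L1-HIT | VC [35, 41]
  [8] addr=0x1e6 blk=30 s=6: MISS | VC [35, 41, 62]
  [9] addr=0x3fc blk=63 s=7: L1-HIT | VC [35, 41, 62]
  [10] addr=0x293 blk=41 s=1: VC-HIT | VC [35, 49, 62]
  [11] addr=0x96 blk=9 s=1: MISS | VC [35, 49, 62, 41]
  [12] addr=0x116 blk=17 s=1: MISS | VC [49, 62, 41, 9]
  [13] addr=0x98 blk=9 s=1: VC-HIT | VC [49, 62, 41, 17]

MISSES = 9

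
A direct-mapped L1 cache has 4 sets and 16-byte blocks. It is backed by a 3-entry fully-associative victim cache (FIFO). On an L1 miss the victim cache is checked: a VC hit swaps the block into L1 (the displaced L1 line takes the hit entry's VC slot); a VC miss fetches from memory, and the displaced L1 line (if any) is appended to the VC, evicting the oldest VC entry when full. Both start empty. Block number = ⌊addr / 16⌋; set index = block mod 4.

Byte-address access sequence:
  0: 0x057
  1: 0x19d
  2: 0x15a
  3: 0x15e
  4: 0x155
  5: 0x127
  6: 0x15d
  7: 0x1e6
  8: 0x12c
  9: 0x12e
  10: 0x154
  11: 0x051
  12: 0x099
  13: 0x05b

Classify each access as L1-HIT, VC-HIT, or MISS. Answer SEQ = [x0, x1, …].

  [0] addr=0x57 blk=5 s=1: MISS | VC []
  [1] addr=0x19d blk=25 s=1: MISS | VC [5]
  [2] addr=0x15a blk=21 s=1: MISS | VC [5, 25]
  [3] addr=0x15e blk=21 s=1: L1-HIT | VC [5, 25]
  [4] addr=0x155 blk=21 s=1: L1-HIT | VC [5, 25]
  [5] addr=0x127 blk=18 s=2: MISS | VC [5, 25]
  [6] addr=0x15d blk=21 s=1: L1-HIT | VC [5, 25]
  [7] addr=0x1e6 blk=30 s=2: MISS | VC [5, 25, 18]
  [8] addr=0x12c blk=18 s=2: VC-HIT | VC [5, 25, 30]
  [9] addr=0x12e blk=18 s=2: L1-HIT | VC [5, 25, 30]
  [10] addr=0x154 blk=21 s=1: L1-HIT | VC [5, 25, 30]
  [11] addr=0x51 blk=5 s=1: VC-HIT | VC [21, 25, 30]
  [12] addr=0x99 blk=9 s=1: MISS | VC [25, 30, 5]
  [13] addr=0x5b blk=5 s=1: VC-HIT | VC [25, 30, 9]

SEQ = [MISS, MISS, MISS, L1-HIT, L1-HIT, MISS, L1-HIT, MISS, VC-HIT, L1-HIT, L1-HIT, VC-HIT, MISS, VC-HIT]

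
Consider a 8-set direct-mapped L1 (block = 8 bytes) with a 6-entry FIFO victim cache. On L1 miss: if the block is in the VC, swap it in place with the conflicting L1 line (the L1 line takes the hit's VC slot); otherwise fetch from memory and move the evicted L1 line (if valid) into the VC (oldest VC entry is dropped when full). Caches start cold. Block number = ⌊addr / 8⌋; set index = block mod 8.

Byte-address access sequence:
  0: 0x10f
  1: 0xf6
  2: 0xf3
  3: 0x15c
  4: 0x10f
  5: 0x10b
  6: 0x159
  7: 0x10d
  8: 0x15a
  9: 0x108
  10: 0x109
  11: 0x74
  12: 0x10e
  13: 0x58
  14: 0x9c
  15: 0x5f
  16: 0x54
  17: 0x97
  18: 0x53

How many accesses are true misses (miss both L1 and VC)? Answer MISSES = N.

0: 0x10f (blk 33, set 1) → MISS  vc=[]
1: 0xf6 (blk 30, set 6) → MISS  vc=[]
2: 0xf3 (blk 30, set 6) → L1-HIT  vc=[]
3: 0x15c (blk 43, set 3) → MISS  vc=[]
4: 0x10f (blk 33, set 1) → L1-HIT  vc=[]
5: 0x10b (blk 33, set 1) → L1-HIT  vc=[]
6: 0x159 (blk 43, set 3) → L1-HIT  vc=[]
7: 0x10d (blk 33, set 1) → L1-HIT  vc=[]
8: 0x15a (blk 43, set 3) → L1-HIT  vc=[]
9: 0x108 (blk 33, set 1) → L1-HIT  vc=[]
10: 0x109 (blk 33, set 1) → L1-HIT  vc=[]
11: 0x74 (blk 14, set 6) → MISS  vc=[30]
12: 0x10e (blk 33, set 1) → L1-HIT  vc=[30]
13: 0x58 (blk 11, set 3) → MISS  vc=[30, 43]
14: 0x9c (blk 19, set 3) → MISS  vc=[30, 43, 11]
15: 0x5f (blk 11, set 3) → VC-HIT  vc=[30, 43, 19]
16: 0x54 (blk 10, set 2) → MISS  vc=[30, 43, 19]
17: 0x97 (blk 18, set 2) → MISS  vc=[30, 43, 19, 10]
18: 0x53 (blk 10, set 2) → VC-HIT  vc=[30, 43, 19, 18]

MISSES = 8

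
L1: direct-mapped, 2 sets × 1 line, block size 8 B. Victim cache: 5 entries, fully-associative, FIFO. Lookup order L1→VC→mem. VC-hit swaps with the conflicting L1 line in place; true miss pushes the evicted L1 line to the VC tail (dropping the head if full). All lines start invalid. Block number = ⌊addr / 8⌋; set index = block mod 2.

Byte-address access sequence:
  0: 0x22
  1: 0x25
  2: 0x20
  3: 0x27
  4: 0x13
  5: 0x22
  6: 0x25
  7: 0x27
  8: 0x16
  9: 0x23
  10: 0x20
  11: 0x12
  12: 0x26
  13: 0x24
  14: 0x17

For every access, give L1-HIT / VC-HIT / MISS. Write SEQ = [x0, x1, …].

0: 0x22 (blk 4, set 0) → MISS  vc=[]
1: 0x25 (blk 4, set 0) → L1-HIT  vc=[]
2: 0x20 (blk 4, set 0) → L1-HIT  vc=[]
3: 0x27 (blk 4, set 0) → L1-HIT  vc=[]
4: 0x13 (blk 2, set 0) → MISS  vc=[4]
5: 0x22 (blk 4, set 0) → VC-HIT  vc=[2]
6: 0x25 (blk 4, set 0) → L1-HIT  vc=[2]
7: 0x27 (blk 4, set 0) → L1-HIT  vc=[2]
8: 0x16 (blk 2, set 0) → VC-HIT  vc=[4]
9: 0x23 (blk 4, set 0) → VC-HIT  vc=[2]
10: 0x20 (blk 4, set 0) → L1-HIT  vc=[2]
11: 0x12 (blk 2, set 0) → VC-HIT  vc=[4]
12: 0x26 (blk 4, set 0) → VC-HIT  vc=[2]
13: 0x24 (blk 4, set 0) → L1-HIT  vc=[2]
14: 0x17 (blk 2, set 0) → VC-HIT  vc=[4]

SEQ = [MISS, L1-HIT, L1-HIT, L1-HIT, MISS, VC-HIT, L1-HIT, L1-HIT, VC-HIT, VC-HIT, L1-HIT, VC-HIT, VC-HIT, L1-HIT, VC-HIT]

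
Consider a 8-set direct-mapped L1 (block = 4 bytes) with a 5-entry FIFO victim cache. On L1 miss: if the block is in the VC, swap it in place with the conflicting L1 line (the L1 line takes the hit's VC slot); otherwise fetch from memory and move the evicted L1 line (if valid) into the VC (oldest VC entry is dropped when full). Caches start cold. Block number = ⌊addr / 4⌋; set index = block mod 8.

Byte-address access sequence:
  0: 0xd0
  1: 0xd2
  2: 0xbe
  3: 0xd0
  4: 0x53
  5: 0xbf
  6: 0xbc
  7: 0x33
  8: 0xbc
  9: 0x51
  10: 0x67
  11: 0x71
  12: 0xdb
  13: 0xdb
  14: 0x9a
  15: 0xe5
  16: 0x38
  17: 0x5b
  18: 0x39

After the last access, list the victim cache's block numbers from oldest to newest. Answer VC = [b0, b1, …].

0: 0xd0 (blk 52, set 4) → MISS  vc=[]
1: 0xd2 (blk 52, set 4) → L1-HIT  vc=[]
2: 0xbe (blk 47, set 7) → MISS  vc=[]
3: 0xd0 (blk 52, set 4) → L1-HIT  vc=[]
4: 0x53 (blk 20, set 4) → MISS  vc=[52]
5: 0xbf (blk 47, set 7) → L1-HIT  vc=[52]
6: 0xbc (blk 47, set 7) → L1-HIT  vc=[52]
7: 0x33 (blk 12, set 4) → MISS  vc=[52, 20]
8: 0xbc (blk 47, set 7) → L1-HIT  vc=[52, 20]
9: 0x51 (blk 20, set 4) → VC-HIT  vc=[52, 12]
10: 0x67 (blk 25, set 1) → MISS  vc=[52, 12]
11: 0x71 (blk 28, set 4) → MISS  vc=[52, 12, 20]
12: 0xdb (blk 54, set 6) → MISS  vc=[52, 12, 20]
13: 0xdb (blk 54, set 6) → L1-HIT  vc=[52, 12, 20]
14: 0x9a (blk 38, set 6) → MISS  vc=[52, 12, 20, 54]
15: 0xe5 (blk 57, set 1) → MISS  vc=[52, 12, 20, 54, 25]
16: 0x38 (blk 14, set 6) → MISS  vc=[12, 20, 54, 25, 38]
17: 0x5b (blk 22, set 6) → MISS  vc=[20, 54, 25, 38, 14]
18: 0x39 (blk 14, set 6) → VC-HIT  vc=[20, 54, 25, 38, 22]

VC = [20, 54, 25, 38, 22]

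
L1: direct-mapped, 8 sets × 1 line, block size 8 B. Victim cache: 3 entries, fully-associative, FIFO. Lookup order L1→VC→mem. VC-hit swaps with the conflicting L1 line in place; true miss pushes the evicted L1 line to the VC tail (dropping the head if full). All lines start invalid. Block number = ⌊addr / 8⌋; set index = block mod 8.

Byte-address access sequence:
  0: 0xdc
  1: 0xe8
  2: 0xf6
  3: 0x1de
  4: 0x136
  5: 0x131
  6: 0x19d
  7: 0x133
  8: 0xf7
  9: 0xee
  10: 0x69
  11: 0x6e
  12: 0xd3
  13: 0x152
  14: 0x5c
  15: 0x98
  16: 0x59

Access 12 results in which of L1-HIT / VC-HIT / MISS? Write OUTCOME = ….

OUTCOME = MISS

0: 0xdc (blk 27, set 3) → MISS  vc=[]
1: 0xe8 (blk 29, set 5) → MISS  vc=[]
2: 0xf6 (blk 30, set 6) → MISS  vc=[]
3: 0x1de (blk 59, set 3) → MISS  vc=[27]
4: 0x136 (blk 38, set 6) → MISS  vc=[27, 30]
5: 0x131 (blk 38, set 6) → L1-HIT  vc=[27, 30]
6: 0x19d (blk 51, set 3) → MISS  vc=[27, 30, 59]
7: 0x133 (blk 38, set 6) → L1-HIT  vc=[27, 30, 59]
8: 0xf7 (blk 30, set 6) → VC-HIT  vc=[27, 38, 59]
9: 0xee (blk 29, set 5) → L1-HIT  vc=[27, 38, 59]
10: 0x69 (blk 13, set 5) → MISS  vc=[38, 59, 29]
11: 0x6e (blk 13, set 5) → L1-HIT  vc=[38, 59, 29]
12: 0xd3 (blk 26, set 2) → MISS  vc=[38, 59, 29]
13: 0x152 (blk 42, set 2) → MISS  vc=[59, 29, 26]
14: 0x5c (blk 11, set 3) → MISS  vc=[29, 26, 51]
15: 0x98 (blk 19, set 3) → MISS  vc=[26, 51, 11]
16: 0x59 (blk 11, set 3) → VC-HIT  vc=[26, 51, 19]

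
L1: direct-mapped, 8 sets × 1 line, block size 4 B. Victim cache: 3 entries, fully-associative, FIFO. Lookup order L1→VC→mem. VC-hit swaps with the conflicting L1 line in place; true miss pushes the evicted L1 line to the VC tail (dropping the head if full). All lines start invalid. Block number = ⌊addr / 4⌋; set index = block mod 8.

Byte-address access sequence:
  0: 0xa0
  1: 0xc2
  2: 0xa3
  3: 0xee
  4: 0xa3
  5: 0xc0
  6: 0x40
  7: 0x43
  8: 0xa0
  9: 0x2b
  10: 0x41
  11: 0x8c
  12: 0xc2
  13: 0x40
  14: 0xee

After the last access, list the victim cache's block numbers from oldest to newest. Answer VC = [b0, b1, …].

VC = [40, 48, 35]

#0 0xa0→b40/s0 MISS; vc=[]
#1 0xc2→b48/s0 MISS; vc=[40]
#2 0xa3→b40/s0 VC-HIT; vc=[48]
#3 0xee→b59/s3 MISS; vc=[48]
#4 0xa3→b40/s0 L1-HIT; vc=[48]
#5 0xc0→b48/s0 VC-HIT; vc=[40]
#6 0x40→b16/s0 MISS; vc=[40,48]
#7 0x43→b16/s0 L1-HIT; vc=[40,48]
#8 0xa0→b40/s0 VC-HIT; vc=[16,48]
#9 0x2b→b10/s2 MISS; vc=[16,48]
#10 0x41→b16/s0 VC-HIT; vc=[40,48]
#11 0x8c→b35/s3 MISS; vc=[40,48,59]
#12 0xc2→b48/s0 VC-HIT; vc=[40,16,59]
#13 0x40→b16/s0 VC-HIT; vc=[40,48,59]
#14 0xee→b59/s3 VC-HIT; vc=[40,48,35]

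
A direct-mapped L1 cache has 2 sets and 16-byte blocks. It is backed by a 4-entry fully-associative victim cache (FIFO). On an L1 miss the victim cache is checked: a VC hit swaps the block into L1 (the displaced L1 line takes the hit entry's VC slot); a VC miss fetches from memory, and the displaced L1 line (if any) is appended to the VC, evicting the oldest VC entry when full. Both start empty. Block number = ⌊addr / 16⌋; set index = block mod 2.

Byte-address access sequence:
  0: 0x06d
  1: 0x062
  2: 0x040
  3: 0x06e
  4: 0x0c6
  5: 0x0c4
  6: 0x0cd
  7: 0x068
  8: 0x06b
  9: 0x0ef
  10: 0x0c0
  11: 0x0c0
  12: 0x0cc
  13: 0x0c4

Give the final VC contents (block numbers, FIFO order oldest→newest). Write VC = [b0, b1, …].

0: 0x6d (blk 6, set 0) → MISS  vc=[]
1: 0x62 (blk 6, set 0) → L1-HIT  vc=[]
2: 0x40 (blk 4, set 0) → MISS  vc=[6]
3: 0x6e (blk 6, set 0) → VC-HIT  vc=[4]
4: 0xc6 (blk 12, set 0) → MISS  vc=[4, 6]
5: 0xc4 (blk 12, set 0) → L1-HIT  vc=[4, 6]
6: 0xcd (blk 12, set 0) → L1-HIT  vc=[4, 6]
7: 0x68 (blk 6, set 0) → VC-HIT  vc=[4, 12]
8: 0x6b (blk 6, set 0) → L1-HIT  vc=[4, 12]
9: 0xef (blk 14, set 0) → MISS  vc=[4, 12, 6]
10: 0xc0 (blk 12, set 0) → VC-HIT  vc=[4, 14, 6]
11: 0xc0 (blk 12, set 0) → L1-HIT  vc=[4, 14, 6]
12: 0xcc (blk 12, set 0) → L1-HIT  vc=[4, 14, 6]
13: 0xc4 (blk 12, set 0) → L1-HIT  vc=[4, 14, 6]

VC = [4, 14, 6]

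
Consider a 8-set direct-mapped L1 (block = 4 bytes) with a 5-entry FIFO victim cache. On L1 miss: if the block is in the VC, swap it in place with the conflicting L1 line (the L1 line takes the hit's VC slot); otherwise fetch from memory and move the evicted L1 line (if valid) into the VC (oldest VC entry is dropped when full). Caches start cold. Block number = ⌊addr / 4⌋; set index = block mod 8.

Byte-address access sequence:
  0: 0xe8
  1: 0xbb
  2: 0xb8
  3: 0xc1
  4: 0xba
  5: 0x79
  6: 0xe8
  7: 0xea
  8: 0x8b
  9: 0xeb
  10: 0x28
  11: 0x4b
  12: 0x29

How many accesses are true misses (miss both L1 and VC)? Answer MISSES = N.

0: 0xe8 (blk 58, set 2) → MISS  vc=[]
1: 0xbb (blk 46, set 6) → MISS  vc=[]
2: 0xb8 (blk 46, set 6) → L1-HIT  vc=[]
3: 0xc1 (blk 48, set 0) → MISS  vc=[]
4: 0xba (blk 46, set 6) → L1-HIT  vc=[]
5: 0x79 (blk 30, set 6) → MISS  vc=[46]
6: 0xe8 (blk 58, set 2) → L1-HIT  vc=[46]
7: 0xea (blk 58, set 2) → L1-HIT  vc=[46]
8: 0x8b (blk 34, set 2) → MISS  vc=[46, 58]
9: 0xeb (blk 58, set 2) → VC-HIT  vc=[46, 34]
10: 0x28 (blk 10, set 2) → MISS  vc=[46, 34, 58]
11: 0x4b (blk 18, set 2) → MISS  vc=[46, 34, 58, 10]
12: 0x29 (blk 10, set 2) → VC-HIT  vc=[46, 34, 58, 18]

MISSES = 7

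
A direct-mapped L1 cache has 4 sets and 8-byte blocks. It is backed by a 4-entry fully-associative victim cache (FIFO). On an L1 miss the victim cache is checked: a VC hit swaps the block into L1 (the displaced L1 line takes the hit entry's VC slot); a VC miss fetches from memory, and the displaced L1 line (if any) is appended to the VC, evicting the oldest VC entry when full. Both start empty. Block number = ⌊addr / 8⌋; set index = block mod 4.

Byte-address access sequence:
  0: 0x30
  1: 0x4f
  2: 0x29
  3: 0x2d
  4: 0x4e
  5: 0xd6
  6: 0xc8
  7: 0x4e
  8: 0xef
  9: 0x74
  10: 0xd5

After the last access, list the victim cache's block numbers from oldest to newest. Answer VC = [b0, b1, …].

#0 0x30→b6/s2 MISS; vc=[]
#1 0x4f→b9/s1 MISS; vc=[]
#2 0x29→b5/s1 MISS; vc=[9]
#3 0x2d→b5/s1 L1-HIT; vc=[9]
#4 0x4e→b9/s1 VC-HIT; vc=[5]
#5 0xd6→b26/s2 MISS; vc=[5,6]
#6 0xc8→b25/s1 MISS; vc=[5,6,9]
#7 0x4e→b9/s1 VC-HIT; vc=[5,6,25]
#8 0xef→b29/s1 MISS; vc=[5,6,25,9]
#9 0x74→b14/s2 MISS; vc=[6,25,9,26]
#10 0xd5→b26/s2 VC-HIT; vc=[6,25,9,14]

VC = [6, 25, 9, 14]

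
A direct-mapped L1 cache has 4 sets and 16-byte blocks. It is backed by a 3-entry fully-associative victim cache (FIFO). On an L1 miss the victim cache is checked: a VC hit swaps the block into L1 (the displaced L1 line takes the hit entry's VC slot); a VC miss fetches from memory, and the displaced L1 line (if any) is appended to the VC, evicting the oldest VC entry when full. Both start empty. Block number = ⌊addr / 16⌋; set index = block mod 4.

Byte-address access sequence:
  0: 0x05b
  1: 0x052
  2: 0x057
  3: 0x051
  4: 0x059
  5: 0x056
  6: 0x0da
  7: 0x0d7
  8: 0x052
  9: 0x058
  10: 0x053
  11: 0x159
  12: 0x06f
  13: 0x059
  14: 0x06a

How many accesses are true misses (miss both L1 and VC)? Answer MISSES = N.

MISSES = 4

  [0] addr=0x5b blk=5 s=1: MISS | VC []
  [1] addr=0x52 blk=5 s=1: L1-HIT | VC []
  [2] addr=0x57 blk=5 s=1: L1-HIT | VC []
  [3] addr=0x51 blk=5 s=1: L1-HIT | VC []
  [4] addr=0x59 blk=5 s=1: L1-HIT | VC []
  [5] addr=0x56 blk=5 s=1: L1-HIT | VC []
  [6] addr=0xda blk=13 s=1: MISS | VC [5]
  [7] addr=0xd7 blk=13 s=1: L1-HIT | VC [5]
  [8] addr=0x52 blk=5 s=1: VC-HIT | VC [13]
  [9] addr=0x58 blk=5 s=1: L1-HIT | VC [13]
  [10] addr=0x53 blk=5 s=1: L1-HIT | VC [13]
  [11] addr=0x159 blk=21 s=1: MISS | VC [13, 5]
  [12] addr=0x6f blk=6 s=2: MISS | VC [13, 5]
  [13] addr=0x59 blk=5 s=1: VC-HIT | VC [13, 21]
  [14] addr=0x6a blk=6 s=2: L1-HIT | VC [13, 21]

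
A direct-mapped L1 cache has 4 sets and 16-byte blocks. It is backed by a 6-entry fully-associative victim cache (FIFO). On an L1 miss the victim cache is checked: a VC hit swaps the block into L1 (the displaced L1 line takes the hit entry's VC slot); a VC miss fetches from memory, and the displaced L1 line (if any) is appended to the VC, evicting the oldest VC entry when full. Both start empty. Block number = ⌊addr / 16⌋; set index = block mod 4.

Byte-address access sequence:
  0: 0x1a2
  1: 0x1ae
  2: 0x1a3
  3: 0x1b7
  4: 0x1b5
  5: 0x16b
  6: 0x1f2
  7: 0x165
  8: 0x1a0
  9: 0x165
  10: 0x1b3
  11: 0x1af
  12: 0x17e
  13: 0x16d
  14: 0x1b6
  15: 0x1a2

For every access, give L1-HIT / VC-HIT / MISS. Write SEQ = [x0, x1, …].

0: 0x1a2 (blk 26, set 2) → MISS  vc=[]
1: 0x1ae (blk 26, set 2) → L1-HIT  vc=[]
2: 0x1a3 (blk 26, set 2) → L1-HIT  vc=[]
3: 0x1b7 (blk 27, set 3) → MISS  vc=[]
4: 0x1b5 (blk 27, set 3) → L1-HIT  vc=[]
5: 0x16b (blk 22, set 2) → MISS  vc=[26]
6: 0x1f2 (blk 31, set 3) → MISS  vc=[26, 27]
7: 0x165 (blk 22, set 2) → L1-HIT  vc=[26, 27]
8: 0x1a0 (blk 26, set 2) → VC-HIT  vc=[22, 27]
9: 0x165 (blk 22, set 2) → VC-HIT  vc=[26, 27]
10: 0x1b3 (blk 27, set 3) → VC-HIT  vc=[26, 31]
11: 0x1af (blk 26, set 2) → VC-HIT  vc=[22, 31]
12: 0x17e (blk 23, set 3) → MISS  vc=[22, 31, 27]
13: 0x16d (blk 22, set 2) → VC-HIT  vc=[26, 31, 27]
14: 0x1b6 (blk 27, set 3) → VC-HIT  vc=[26, 31, 23]
15: 0x1a2 (blk 26, set 2) → VC-HIT  vc=[22, 31, 23]

SEQ = [MISS, L1-HIT, L1-HIT, MISS, L1-HIT, MISS, MISS, L1-HIT, VC-HIT, VC-HIT, VC-HIT, VC-HIT, MISS, VC-HIT, VC-HIT, VC-HIT]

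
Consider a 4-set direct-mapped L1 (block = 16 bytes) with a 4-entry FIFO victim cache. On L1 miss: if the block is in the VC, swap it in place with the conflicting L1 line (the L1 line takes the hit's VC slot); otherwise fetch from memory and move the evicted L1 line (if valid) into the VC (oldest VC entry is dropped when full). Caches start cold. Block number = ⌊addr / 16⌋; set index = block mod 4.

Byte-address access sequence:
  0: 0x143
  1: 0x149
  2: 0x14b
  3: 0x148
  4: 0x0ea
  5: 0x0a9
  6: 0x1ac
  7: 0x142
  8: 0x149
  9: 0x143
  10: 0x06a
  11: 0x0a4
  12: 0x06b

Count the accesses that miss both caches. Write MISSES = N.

  [0] addr=0x143 blk=20 s=0: MISS | VC []
  [1] addr=0x149 blk=20 s=0: L1-HIT | VC []
  [2] addr=0x14b blk=20 s=0: L1-HIT | VC []
  [3] addr=0x148 blk=20 s=0: L1-HIT | VC []
  [4] addr=0xea blk=14 s=2: MISS | VC []
  [5] addr=0xa9 blk=10 s=2: MISS | VC [14]
  [6] addr=0x1ac blk=26 s=2: MISS | VC [14, 10]
  [7] addr=0x142 blk=20 s=0: L1-HIT | VC [14, 10]
  [8] addr=0x149 blk=20 s=0: L1-HIT | VC [14, 10]
  [9] addr=0x143 blk=20 s=0: L1-HIT | VC [14, 10]
  [10] addr=0x6a blk=6 s=2: MISS | VC [14, 10, 26]
  [11] addr=0xa4 blk=10 s=2: VC-HIT | VC [14, 6, 26]
  [12] addr=0x6b blk=6 s=2: VC-HIT | VC [14, 10, 26]

MISSES = 5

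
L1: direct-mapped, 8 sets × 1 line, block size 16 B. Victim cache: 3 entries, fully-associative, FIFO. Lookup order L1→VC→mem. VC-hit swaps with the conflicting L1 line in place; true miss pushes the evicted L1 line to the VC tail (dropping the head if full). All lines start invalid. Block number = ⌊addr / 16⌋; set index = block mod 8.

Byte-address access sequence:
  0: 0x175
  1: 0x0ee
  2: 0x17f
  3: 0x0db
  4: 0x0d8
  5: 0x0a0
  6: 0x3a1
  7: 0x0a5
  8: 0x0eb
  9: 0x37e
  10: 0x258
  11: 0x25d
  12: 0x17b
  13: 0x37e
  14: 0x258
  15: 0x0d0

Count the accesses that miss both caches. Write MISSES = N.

  [0] addr=0x175 blk=23 s=7: MISS | VC []
  [1] addr=0xee blk=14 s=6: MISS | VC []
  [2] addr=0x17f blk=23 s=7: L1-HIT | VC []
  [3] addr=0xdb blk=13 s=5: MISS | VC []
  [4] addr=0xd8 blk=13 s=5: L1-HIT | VC []
  [5] addr=0xa0 blk=10 s=2: MISS | VC []
  [6] addr=0x3a1 blk=58 s=2: MISS | VC [10]
  [7] addr=0xa5 blk=10 s=2: VC-HIT | VC [58]
  [8] addr=0xeb blk=14 s=6: L1-HIT | VC [58]
  [9] addr=0x37e blk=55 s=7: MISS | VC [58, 23]
  [10] addr=0x258 blk=37 s=5: MISS | VC [58, 23, 13]
  [11] addr=0x25d blk=37 s=5: L1-HIT | VC [58, 23, 13]
  [12] addr=0x17b blk=23 s=7: VC-HIT | VC [58, 55, 13]
  [13] addr=0x37e blk=55 s=7: VC-HIT | VC [58, 23, 13]
  [14] addr=0x258 blk=37 s=5: L1-HIT | VC [58, 23, 13]
  [15] addr=0xd0 blk=13 s=5: VC-HIT | VC [58, 23, 37]

MISSES = 7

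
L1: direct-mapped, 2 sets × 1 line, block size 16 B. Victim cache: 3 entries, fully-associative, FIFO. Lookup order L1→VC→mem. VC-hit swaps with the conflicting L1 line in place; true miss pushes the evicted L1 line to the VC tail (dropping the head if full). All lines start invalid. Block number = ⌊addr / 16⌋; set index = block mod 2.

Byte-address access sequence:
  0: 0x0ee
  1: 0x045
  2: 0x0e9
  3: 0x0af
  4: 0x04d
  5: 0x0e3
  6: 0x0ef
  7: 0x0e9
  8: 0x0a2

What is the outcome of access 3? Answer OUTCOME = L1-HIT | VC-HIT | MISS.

#0 0xee→b14/s0 MISS; vc=[]
#1 0x45→b4/s0 MISS; vc=[14]
#2 0xe9→b14/s0 VC-HIT; vc=[4]
#3 0xaf→b10/s0 MISS; vc=[4,14]
#4 0x4d→b4/s0 VC-HIT; vc=[10,14]
#5 0xe3→b14/s0 VC-HIT; vc=[10,4]
#6 0xef→b14/s0 L1-HIT; vc=[10,4]
#7 0xe9→b14/s0 L1-HIT; vc=[10,4]
#8 0xa2→b10/s0 VC-HIT; vc=[14,4]

OUTCOME = MISS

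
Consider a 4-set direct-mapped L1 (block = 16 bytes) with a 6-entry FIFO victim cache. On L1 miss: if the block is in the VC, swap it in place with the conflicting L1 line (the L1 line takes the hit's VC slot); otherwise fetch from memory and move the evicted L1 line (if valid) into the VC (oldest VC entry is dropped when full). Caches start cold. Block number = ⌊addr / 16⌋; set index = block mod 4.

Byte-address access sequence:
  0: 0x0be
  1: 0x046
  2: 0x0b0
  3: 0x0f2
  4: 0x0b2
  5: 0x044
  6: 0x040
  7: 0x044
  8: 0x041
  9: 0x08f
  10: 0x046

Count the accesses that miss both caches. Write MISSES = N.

MISSES = 4

  [0] addr=0xbe blk=11 s=3: MISS | VC []
  [1] addr=0x46 blk=4 s=0: MISS | VC []
  [2] addr=0xb0 blk=11 s=3: L1-HIT | VC []
  [3] addr=0xf2 blk=15 s=3: MISS | VC [11]
  [4] addr=0xb2 blk=11 s=3: VC-HIT | VC [15]
  [5] addr=0x44 blk=4 s=0: L1-HIT | VC [15]
  [6] addr=0x40 blk=4 s=0: L1-HIT | VC [15]
  [7] addr=0x44 blk=4 s=0: L1-HIT | VC [15]
  [8] addr=0x41 blk=4 s=0: L1-HIT | VC [15]
  [9] addr=0x8f blk=8 s=0: MISS | VC [15, 4]
  [10] addr=0x46 blk=4 s=0: VC-HIT | VC [15, 8]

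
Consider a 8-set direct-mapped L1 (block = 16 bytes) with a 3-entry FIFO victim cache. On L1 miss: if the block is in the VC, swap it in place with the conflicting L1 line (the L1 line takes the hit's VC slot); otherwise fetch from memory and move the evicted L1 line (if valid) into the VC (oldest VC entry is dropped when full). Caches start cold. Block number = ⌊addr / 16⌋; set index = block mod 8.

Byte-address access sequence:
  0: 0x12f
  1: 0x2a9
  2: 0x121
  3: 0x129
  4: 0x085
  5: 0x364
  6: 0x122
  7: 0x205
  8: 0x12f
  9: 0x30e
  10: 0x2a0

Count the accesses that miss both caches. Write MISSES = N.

MISSES = 6

0: 0x12f (blk 18, set 2) → MISS  vc=[]
1: 0x2a9 (blk 42, set 2) → MISS  vc=[18]
2: 0x121 (blk 18, set 2) → VC-HIT  vc=[42]
3: 0x129 (blk 18, set 2) → L1-HIT  vc=[42]
4: 0x85 (blk 8, set 0) → MISS  vc=[42]
5: 0x364 (blk 54, set 6) → MISS  vc=[42]
6: 0x122 (blk 18, set 2) → L1-HIT  vc=[42]
7: 0x205 (blk 32, set 0) → MISS  vc=[42, 8]
8: 0x12f (blk 18, set 2) → L1-HIT  vc=[42, 8]
9: 0x30e (blk 48, set 0) → MISS  vc=[42, 8, 32]
10: 0x2a0 (blk 42, set 2) → VC-HIT  vc=[18, 8, 32]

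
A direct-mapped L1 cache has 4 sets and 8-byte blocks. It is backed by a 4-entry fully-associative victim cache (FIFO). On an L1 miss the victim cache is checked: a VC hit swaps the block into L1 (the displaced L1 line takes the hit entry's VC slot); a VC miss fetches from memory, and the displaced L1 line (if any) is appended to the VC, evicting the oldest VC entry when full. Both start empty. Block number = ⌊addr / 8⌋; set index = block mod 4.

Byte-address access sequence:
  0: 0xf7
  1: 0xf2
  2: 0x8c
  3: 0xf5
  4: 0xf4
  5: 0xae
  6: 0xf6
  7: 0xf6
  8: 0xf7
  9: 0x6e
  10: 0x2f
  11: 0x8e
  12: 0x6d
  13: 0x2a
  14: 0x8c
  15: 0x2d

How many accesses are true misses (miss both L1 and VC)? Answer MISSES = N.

0: 0xf7 (blk 30, set 2) → MISS  vc=[]
1: 0xf2 (blk 30, set 2) → L1-HIT  vc=[]
2: 0x8c (blk 17, set 1) → MISS  vc=[]
3: 0xf5 (blk 30, set 2) → L1-HIT  vc=[]
4: 0xf4 (blk 30, set 2) → L1-HIT  vc=[]
5: 0xae (blk 21, set 1) → MISS  vc=[17]
6: 0xf6 (blk 30, set 2) → L1-HIT  vc=[17]
7: 0xf6 (blk 30, set 2) → L1-HIT  vc=[17]
8: 0xf7 (blk 30, set 2) → L1-HIT  vc=[17]
9: 0x6e (blk 13, set 1) → MISS  vc=[17, 21]
10: 0x2f (blk 5, set 1) → MISS  vc=[17, 21, 13]
11: 0x8e (blk 17, set 1) → VC-HIT  vc=[5, 21, 13]
12: 0x6d (blk 13, set 1) → VC-HIT  vc=[5, 21, 17]
13: 0x2a (blk 5, set 1) → VC-HIT  vc=[13, 21, 17]
14: 0x8c (blk 17, set 1) → VC-HIT  vc=[13, 21, 5]
15: 0x2d (blk 5, set 1) → VC-HIT  vc=[13, 21, 17]

MISSES = 5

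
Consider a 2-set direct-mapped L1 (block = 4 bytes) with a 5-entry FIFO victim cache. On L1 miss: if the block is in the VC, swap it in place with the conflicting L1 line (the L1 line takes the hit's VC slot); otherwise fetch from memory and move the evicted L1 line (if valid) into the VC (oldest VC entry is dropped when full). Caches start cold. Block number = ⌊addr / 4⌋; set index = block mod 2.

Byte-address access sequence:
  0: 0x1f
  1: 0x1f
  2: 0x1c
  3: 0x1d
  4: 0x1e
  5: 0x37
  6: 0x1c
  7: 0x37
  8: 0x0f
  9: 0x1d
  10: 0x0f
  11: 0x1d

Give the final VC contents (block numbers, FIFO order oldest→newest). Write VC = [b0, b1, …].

  [0] addr=0x1f blk=7 s=1: MISS | VC []
  [1] addr=0x1f blk=7 s=1: L1-HIT | VC []
  [2] addr=0x1c blk=7 s=1: L1-HIT | VC []
  [3] addr=0x1d blk=7 s=1: L1-HIT | VC []
  [4] addr=0x1e blk=7 s=1: L1-HIT | VC []
  [5] addr=0x37 blk=13 s=1: MISS | VC [7]
  [6] addr=0x1c blk=7 s=1: VC-HIT | VC [13]
  [7] addr=0x37 blk=13 s=1: VC-HIT | VC [7]
  [8] addr=0xf blk=3 s=1: MISS | VC [7, 13]
  [9] addr=0x1d blk=7 s=1: VC-HIT | VC [3, 13]
  [10] addr=0xf blk=3 s=1: VC-HIT | VC [7, 13]
  [11] addr=0x1d blk=7 s=1: VC-HIT | VC [3, 13]

VC = [3, 13]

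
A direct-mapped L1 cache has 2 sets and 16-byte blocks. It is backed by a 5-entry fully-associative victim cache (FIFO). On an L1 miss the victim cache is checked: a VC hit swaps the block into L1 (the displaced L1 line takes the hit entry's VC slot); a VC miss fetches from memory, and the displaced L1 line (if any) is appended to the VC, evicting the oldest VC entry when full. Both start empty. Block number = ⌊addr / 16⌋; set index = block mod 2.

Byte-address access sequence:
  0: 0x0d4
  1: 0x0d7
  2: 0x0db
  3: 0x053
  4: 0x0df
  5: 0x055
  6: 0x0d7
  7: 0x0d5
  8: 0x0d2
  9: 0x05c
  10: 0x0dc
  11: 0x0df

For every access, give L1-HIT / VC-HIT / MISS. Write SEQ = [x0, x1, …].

SEQ = [MISS, L1-HIT, L1-HIT, MISS, VC-HIT, VC-HIT, VC-HIT, L1-HIT, L1-HIT, VC-HIT, VC-HIT, L1-HIT]

#0 0xd4→b13/s1 MISS; vc=[]
#1 0xd7→b13/s1 L1-HIT; vc=[]
#2 0xdb→b13/s1 L1-HIT; vc=[]
#3 0x53→b5/s1 MISS; vc=[13]
#4 0xdf→b13/s1 VC-HIT; vc=[5]
#5 0x55→b5/s1 VC-HIT; vc=[13]
#6 0xd7→b13/s1 VC-HIT; vc=[5]
#7 0xd5→b13/s1 L1-HIT; vc=[5]
#8 0xd2→b13/s1 L1-HIT; vc=[5]
#9 0x5c→b5/s1 VC-HIT; vc=[13]
#10 0xdc→b13/s1 VC-HIT; vc=[5]
#11 0xdf→b13/s1 L1-HIT; vc=[5]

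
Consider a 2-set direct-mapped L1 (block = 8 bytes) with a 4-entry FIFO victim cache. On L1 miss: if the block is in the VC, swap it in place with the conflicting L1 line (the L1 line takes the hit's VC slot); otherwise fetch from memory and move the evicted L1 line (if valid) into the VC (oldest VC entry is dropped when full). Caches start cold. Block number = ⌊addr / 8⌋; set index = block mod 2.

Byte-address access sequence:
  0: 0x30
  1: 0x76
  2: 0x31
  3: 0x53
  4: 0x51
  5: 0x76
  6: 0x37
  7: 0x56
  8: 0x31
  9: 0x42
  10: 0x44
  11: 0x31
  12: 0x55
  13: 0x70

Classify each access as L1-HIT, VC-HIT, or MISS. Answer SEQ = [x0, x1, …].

0: 0x30 (blk 6, set 0) → MISS  vc=[]
1: 0x76 (blk 14, set 0) → MISS  vc=[6]
2: 0x31 (blk 6, set 0) → VC-HIT  vc=[14]
3: 0x53 (blk 10, set 0) → MISS  vc=[14, 6]
4: 0x51 (blk 10, set 0) → L1-HIT  vc=[14, 6]
5: 0x76 (blk 14, set 0) → VC-HIT  vc=[10, 6]
6: 0x37 (blk 6, set 0) → VC-HIT  vc=[10, 14]
7: 0x56 (blk 10, set 0) → VC-HIT  vc=[6, 14]
8: 0x31 (blk 6, set 0) → VC-HIT  vc=[10, 14]
9: 0x42 (blk 8, set 0) → MISS  vc=[10, 14, 6]
10: 0x44 (blk 8, set 0) → L1-HIT  vc=[10, 14, 6]
11: 0x31 (blk 6, set 0) → VC-HIT  vc=[10, 14, 8]
12: 0x55 (blk 10, set 0) → VC-HIT  vc=[6, 14, 8]
13: 0x70 (blk 14, set 0) → VC-HIT  vc=[6, 10, 8]

SEQ = [MISS, MISS, VC-HIT, MISS, L1-HIT, VC-HIT, VC-HIT, VC-HIT, VC-HIT, MISS, L1-HIT, VC-HIT, VC-HIT, VC-HIT]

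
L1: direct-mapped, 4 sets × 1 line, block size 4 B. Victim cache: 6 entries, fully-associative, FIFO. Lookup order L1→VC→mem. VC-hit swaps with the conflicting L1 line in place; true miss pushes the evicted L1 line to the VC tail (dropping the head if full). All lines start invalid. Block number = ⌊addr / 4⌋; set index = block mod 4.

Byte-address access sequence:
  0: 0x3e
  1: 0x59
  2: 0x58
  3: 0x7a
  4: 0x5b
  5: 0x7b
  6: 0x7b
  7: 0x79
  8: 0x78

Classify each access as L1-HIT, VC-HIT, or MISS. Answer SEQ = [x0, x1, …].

0: 0x3e (blk 15, set 3) → MISS  vc=[]
1: 0x59 (blk 22, set 2) → MISS  vc=[]
2: 0x58 (blk 22, set 2) → L1-HIT  vc=[]
3: 0x7a (blk 30, set 2) → MISS  vc=[22]
4: 0x5b (blk 22, set 2) → VC-HIT  vc=[30]
5: 0x7b (blk 30, set 2) → VC-HIT  vc=[22]
6: 0x7b (blk 30, set 2) → L1-HIT  vc=[22]
7: 0x79 (blk 30, set 2) → L1-HIT  vc=[22]
8: 0x78 (blk 30, set 2) → L1-HIT  vc=[22]

SEQ = [MISS, MISS, L1-HIT, MISS, VC-HIT, VC-HIT, L1-HIT, L1-HIT, L1-HIT]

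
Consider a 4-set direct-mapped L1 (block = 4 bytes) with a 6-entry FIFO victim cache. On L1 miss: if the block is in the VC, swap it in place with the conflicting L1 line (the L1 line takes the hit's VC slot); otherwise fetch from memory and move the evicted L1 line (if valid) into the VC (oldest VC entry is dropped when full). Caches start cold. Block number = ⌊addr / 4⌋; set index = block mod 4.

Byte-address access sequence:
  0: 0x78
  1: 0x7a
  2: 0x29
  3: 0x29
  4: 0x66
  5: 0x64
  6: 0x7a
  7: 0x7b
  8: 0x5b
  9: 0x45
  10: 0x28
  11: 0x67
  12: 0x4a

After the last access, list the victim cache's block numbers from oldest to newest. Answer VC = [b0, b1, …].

VC = [22, 30, 17, 10]

0: 0x78 (blk 30, set 2) → MISS  vc=[]
1: 0x7a (blk 30, set 2) → L1-HIT  vc=[]
2: 0x29 (blk 10, set 2) → MISS  vc=[30]
3: 0x29 (blk 10, set 2) → L1-HIT  vc=[30]
4: 0x66 (blk 25, set 1) → MISS  vc=[30]
5: 0x64 (blk 25, set 1) → L1-HIT  vc=[30]
6: 0x7a (blk 30, set 2) → VC-HIT  vc=[10]
7: 0x7b (blk 30, set 2) → L1-HIT  vc=[10]
8: 0x5b (blk 22, set 2) → MISS  vc=[10, 30]
9: 0x45 (blk 17, set 1) → MISS  vc=[10, 30, 25]
10: 0x28 (blk 10, set 2) → VC-HIT  vc=[22, 30, 25]
11: 0x67 (blk 25, set 1) → VC-HIT  vc=[22, 30, 17]
12: 0x4a (blk 18, set 2) → MISS  vc=[22, 30, 17, 10]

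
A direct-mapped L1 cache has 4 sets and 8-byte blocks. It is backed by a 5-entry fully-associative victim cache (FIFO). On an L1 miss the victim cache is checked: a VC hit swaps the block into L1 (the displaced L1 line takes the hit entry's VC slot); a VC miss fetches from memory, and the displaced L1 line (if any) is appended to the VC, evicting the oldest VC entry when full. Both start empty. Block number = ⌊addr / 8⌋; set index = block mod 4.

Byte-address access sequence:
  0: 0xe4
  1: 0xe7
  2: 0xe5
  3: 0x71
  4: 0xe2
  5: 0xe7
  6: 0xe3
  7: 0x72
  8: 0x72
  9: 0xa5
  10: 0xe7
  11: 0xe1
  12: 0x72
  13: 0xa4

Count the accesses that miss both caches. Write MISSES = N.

MISSES = 3

  [0] addr=0xe4 blk=28 s=0: MISS | VC []
  [1] addr=0xe7 blk=28 s=0: L1-HIT | VC []
  [2] addr=0xe5 blk=28 s=0: L1-HIT | VC []
  [3] addr=0x71 blk=14 s=2: MISS | VC []
  [4] addr=0xe2 blk=28 s=0: L1-HIT | VC []
  [5] addr=0xe7 blk=28 s=0: L1-HIT | VC []
  [6] addr=0xe3 blk=28 s=0: L1-HIT | VC []
  [7] addr=0x72 blk=14 s=2: L1-HIT | VC []
  [8] addr=0x72 blk=14 s=2: L1-HIT | VC []
  [9] addr=0xa5 blk=20 s=0: MISS | VC [28]
  [10] addr=0xe7 blk=28 s=0: VC-HIT | VC [20]
  [11] addr=0xe1 blk=28 s=0: L1-HIT | VC [20]
  [12] addr=0x72 blk=14 s=2: L1-HIT | VC [20]
  [13] addr=0xa4 blk=20 s=0: VC-HIT | VC [28]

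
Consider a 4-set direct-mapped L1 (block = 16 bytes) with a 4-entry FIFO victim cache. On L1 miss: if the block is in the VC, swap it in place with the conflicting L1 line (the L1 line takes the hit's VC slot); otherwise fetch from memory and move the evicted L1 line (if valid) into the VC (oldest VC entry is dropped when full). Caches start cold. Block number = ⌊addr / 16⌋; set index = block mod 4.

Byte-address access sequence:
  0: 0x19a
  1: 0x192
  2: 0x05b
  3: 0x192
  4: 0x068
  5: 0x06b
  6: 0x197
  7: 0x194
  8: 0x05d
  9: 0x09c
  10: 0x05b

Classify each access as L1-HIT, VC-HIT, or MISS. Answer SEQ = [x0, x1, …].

SEQ = [MISS, L1-HIT, MISS, VC-HIT, MISS, L1-HIT, L1-HIT, L1-HIT, VC-HIT, MISS, VC-HIT]

#0 0x19a→b25/s1 MISS; vc=[]
#1 0x192→b25/s1 L1-HIT; vc=[]
#2 0x5b→b5/s1 MISS; vc=[25]
#3 0x192→b25/s1 VC-HIT; vc=[5]
#4 0x68→b6/s2 MISS; vc=[5]
#5 0x6b→b6/s2 L1-HIT; vc=[5]
#6 0x197→b25/s1 L1-HIT; vc=[5]
#7 0x194→b25/s1 L1-HIT; vc=[5]
#8 0x5d→b5/s1 VC-HIT; vc=[25]
#9 0x9c→b9/s1 MISS; vc=[25,5]
#10 0x5b→b5/s1 VC-HIT; vc=[25,9]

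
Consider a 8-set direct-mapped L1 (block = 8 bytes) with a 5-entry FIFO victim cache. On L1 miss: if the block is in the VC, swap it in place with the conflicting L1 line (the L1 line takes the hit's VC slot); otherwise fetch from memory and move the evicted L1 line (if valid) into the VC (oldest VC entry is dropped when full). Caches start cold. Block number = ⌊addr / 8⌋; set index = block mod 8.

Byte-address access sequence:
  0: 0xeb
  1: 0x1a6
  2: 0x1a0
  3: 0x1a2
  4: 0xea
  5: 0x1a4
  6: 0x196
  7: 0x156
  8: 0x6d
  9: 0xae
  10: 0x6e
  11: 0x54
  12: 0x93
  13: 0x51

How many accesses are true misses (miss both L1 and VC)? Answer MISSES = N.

  [0] addr=0xeb blk=29 s=5: MISS | VC []
  [1] addr=0x1a6 blk=52 s=4: MISS | VC []
  [2] addr=0x1a0 blk=52 s=4: L1-HIT | VC []
  [3] addr=0x1a2 blk=52 s=4: L1-HIT | VC []
  [4] addr=0xea blk=29 s=5: L1-HIT | VC []
  [5] addr=0x1a4 blk=52 s=4: L1-HIT | VC []
  [6] addr=0x196 blk=50 s=2: MISS | VC []
  [7] addr=0x156 blk=42 s=2: MISS | VC [50]
  [8] addr=0x6d blk=13 s=5: MISS | VC [50, 29]
  [9] addr=0xae blk=21 s=5: MISS | VC [50, 29, 13]
  [10] addr=0x6e blk=13 s=5: VC-HIT | VC [50, 29, 21]
  [11] addr=0x54 blk=10 s=2: MISS | VC [50, 29, 21, 42]
  [12] addr=0x93 blk=18 s=2: MISS | VC [50, 29, 21, 42, 10]
  [13] addr=0x51 blk=10 s=2: VC-HIT | VC [50, 29, 21, 42, 18]

MISSES = 8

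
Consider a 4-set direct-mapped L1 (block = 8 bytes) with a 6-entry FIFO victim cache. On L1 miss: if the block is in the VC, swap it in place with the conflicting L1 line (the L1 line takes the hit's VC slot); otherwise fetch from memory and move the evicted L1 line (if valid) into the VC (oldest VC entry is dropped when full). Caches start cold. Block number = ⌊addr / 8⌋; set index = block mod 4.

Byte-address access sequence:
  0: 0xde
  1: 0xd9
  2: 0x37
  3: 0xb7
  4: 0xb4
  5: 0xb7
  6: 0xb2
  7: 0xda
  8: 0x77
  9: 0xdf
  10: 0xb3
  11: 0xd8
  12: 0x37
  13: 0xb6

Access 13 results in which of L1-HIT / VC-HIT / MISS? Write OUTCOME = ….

  [0] addr=0xde blk=27 s=3: MISS | VC []
  [1] addr=0xd9 blk=27 s=3: L1-HIT | VC []
  [2] addr=0x37 blk=6 s=2: MISS | VC []
  [3] addr=0xb7 blk=22 s=2: MISS | VC [6]
  [4] addr=0xb4 blk=22 s=2: L1-HIT | VC [6]
  [5] addr=0xb7 blk=22 s=2: L1-HIT | VC [6]
  [6] addr=0xb2 blk=22 s=2: L1-HIT | VC [6]
  [7] addr=0xda blk=27 s=3: L1-HIT | VC [6]
  [8] addr=0x77 blk=14 s=2: MISS | VC [6, 22]
  [9] addr=0xdf blk=27 s=3: L1-HIT | VC [6, 22]
  [10] addr=0xb3 blk=22 s=2: VC-HIT | VC [6, 14]
  [11] addr=0xd8 blk=27 s=3: L1-HIT | VC [6, 14]
  [12] addr=0x37 blk=6 s=2: VC-HIT | VC [22, 14]
  [13] addr=0xb6 blk=22 s=2: VC-HIT | VC [6, 14]

OUTCOME = VC-HIT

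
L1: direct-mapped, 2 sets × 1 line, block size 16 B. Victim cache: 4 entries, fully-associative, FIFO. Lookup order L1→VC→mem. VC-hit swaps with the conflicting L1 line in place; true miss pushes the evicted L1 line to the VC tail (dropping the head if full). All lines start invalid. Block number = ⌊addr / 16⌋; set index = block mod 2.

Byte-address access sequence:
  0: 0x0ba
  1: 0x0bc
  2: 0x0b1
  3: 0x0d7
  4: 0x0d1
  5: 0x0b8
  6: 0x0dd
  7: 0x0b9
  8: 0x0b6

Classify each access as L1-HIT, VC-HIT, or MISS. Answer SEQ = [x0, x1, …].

SEQ = [MISS, L1-HIT, L1-HIT, MISS, L1-HIT, VC-HIT, VC-HIT, VC-HIT, L1-HIT]

  [0] addr=0xba blk=11 s=1: MISS | VC []
  [1] addr=0xbc blk=11 s=1: L1-HIT | VC []
  [2] addr=0xb1 blk=11 s=1: L1-HIT | VC []
  [3] addr=0xd7 blk=13 s=1: MISS | VC [11]
  [4] addr=0xd1 blk=13 s=1: L1-HIT | VC [11]
  [5] addr=0xb8 blk=11 s=1: VC-HIT | VC [13]
  [6] addr=0xdd blk=13 s=1: VC-HIT | VC [11]
  [7] addr=0xb9 blk=11 s=1: VC-HIT | VC [13]
  [8] addr=0xb6 blk=11 s=1: L1-HIT | VC [13]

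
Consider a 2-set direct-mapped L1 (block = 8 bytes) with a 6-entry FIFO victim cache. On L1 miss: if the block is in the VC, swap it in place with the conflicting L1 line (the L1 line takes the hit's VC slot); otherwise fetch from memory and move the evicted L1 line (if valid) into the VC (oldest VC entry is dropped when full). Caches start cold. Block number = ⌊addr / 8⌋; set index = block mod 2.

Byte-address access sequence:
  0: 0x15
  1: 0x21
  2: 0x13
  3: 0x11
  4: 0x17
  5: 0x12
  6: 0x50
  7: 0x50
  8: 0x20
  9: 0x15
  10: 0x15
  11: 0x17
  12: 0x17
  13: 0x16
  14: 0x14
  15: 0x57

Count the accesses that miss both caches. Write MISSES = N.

MISSES = 3

  [0] addr=0x15 blk=2 s=0: MISS | VC []
  [1] addr=0x21 blk=4 s=0: MISS | VC [2]
  [2] addr=0x13 blk=2 s=0: VC-HIT | VC [4]
  [3] addr=0x11 blk=2 s=0: L1-HIT | VC [4]
  [4] addr=0x17 blk=2 s=0: L1-HIT | VC [4]
  [5] addr=0x12 blk=2 s=0: L1-HIT | VC [4]
  [6] addr=0x50 blk=10 s=0: MISS | VC [4, 2]
  [7] addr=0x50 blk=10 s=0: L1-HIT | VC [4, 2]
  [8] addr=0x20 blk=4 s=0: VC-HIT | VC [10, 2]
  [9] addr=0x15 blk=2 s=0: VC-HIT | VC [10, 4]
  [10] addr=0x15 blk=2 s=0: L1-HIT | VC [10, 4]
  [11] addr=0x17 blk=2 s=0: L1-HIT | VC [10, 4]
  [12] addr=0x17 blk=2 s=0: L1-HIT | VC [10, 4]
  [13] addr=0x16 blk=2 s=0: L1-HIT | VC [10, 4]
  [14] addr=0x14 blk=2 s=0: L1-HIT | VC [10, 4]
  [15] addr=0x57 blk=10 s=0: VC-HIT | VC [2, 4]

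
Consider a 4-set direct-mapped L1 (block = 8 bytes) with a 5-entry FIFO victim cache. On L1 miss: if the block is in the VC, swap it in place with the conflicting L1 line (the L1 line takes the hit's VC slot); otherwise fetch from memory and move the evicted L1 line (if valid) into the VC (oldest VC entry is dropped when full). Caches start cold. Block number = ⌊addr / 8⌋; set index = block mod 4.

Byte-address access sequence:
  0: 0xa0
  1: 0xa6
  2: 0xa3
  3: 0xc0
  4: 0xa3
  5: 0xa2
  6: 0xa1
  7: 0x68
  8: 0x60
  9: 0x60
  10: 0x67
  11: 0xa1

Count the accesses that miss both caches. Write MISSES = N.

MISSES = 4

#0 0xa0→b20/s0 MISS; vc=[]
#1 0xa6→b20/s0 L1-HIT; vc=[]
#2 0xa3→b20/s0 L1-HIT; vc=[]
#3 0xc0→b24/s0 MISS; vc=[20]
#4 0xa3→b20/s0 VC-HIT; vc=[24]
#5 0xa2→b20/s0 L1-HIT; vc=[24]
#6 0xa1→b20/s0 L1-HIT; vc=[24]
#7 0x68→b13/s1 MISS; vc=[24]
#8 0x60→b12/s0 MISS; vc=[24,20]
#9 0x60→b12/s0 L1-HIT; vc=[24,20]
#10 0x67→b12/s0 L1-HIT; vc=[24,20]
#11 0xa1→b20/s0 VC-HIT; vc=[24,12]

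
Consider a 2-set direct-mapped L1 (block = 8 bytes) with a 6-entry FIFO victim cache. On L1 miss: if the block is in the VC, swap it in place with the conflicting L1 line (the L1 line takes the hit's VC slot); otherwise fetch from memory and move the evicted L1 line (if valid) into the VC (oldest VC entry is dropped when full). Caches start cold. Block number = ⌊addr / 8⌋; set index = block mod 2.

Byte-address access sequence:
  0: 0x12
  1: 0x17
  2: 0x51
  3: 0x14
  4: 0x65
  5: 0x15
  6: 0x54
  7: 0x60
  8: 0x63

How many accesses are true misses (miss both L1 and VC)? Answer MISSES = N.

MISSES = 3

#0 0x12→b2/s0 MISS; vc=[]
#1 0x17→b2/s0 L1-HIT; vc=[]
#2 0x51→b10/s0 MISS; vc=[2]
#3 0x14→b2/s0 VC-HIT; vc=[10]
#4 0x65→b12/s0 MISS; vc=[10,2]
#5 0x15→b2/s0 VC-HIT; vc=[10,12]
#6 0x54→b10/s0 VC-HIT; vc=[2,12]
#7 0x60→b12/s0 VC-HIT; vc=[2,10]
#8 0x63→b12/s0 L1-HIT; vc=[2,10]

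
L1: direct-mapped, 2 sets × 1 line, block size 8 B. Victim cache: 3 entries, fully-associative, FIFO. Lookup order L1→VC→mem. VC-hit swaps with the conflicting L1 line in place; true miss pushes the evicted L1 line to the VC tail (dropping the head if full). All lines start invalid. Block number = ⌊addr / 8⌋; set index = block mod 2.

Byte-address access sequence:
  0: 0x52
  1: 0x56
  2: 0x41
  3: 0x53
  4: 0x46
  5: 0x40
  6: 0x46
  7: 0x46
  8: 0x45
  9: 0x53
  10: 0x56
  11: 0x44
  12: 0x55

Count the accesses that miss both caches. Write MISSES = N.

MISSES = 2

#0 0x52→b10/s0 MISS; vc=[]
#1 0x56→b10/s0 L1-HIT; vc=[]
#2 0x41→b8/s0 MISS; vc=[10]
#3 0x53→b10/s0 VC-HIT; vc=[8]
#4 0x46→b8/s0 VC-HIT; vc=[10]
#5 0x40→b8/s0 L1-HIT; vc=[10]
#6 0x46→b8/s0 L1-HIT; vc=[10]
#7 0x46→b8/s0 L1-HIT; vc=[10]
#8 0x45→b8/s0 L1-HIT; vc=[10]
#9 0x53→b10/s0 VC-HIT; vc=[8]
#10 0x56→b10/s0 L1-HIT; vc=[8]
#11 0x44→b8/s0 VC-HIT; vc=[10]
#12 0x55→b10/s0 VC-HIT; vc=[8]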